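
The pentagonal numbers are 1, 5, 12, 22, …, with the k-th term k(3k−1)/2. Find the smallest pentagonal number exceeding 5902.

Solve n(3n−1)/2 > 5902 for integer n.
The largest n with value ≤ 5902 is 62 (since 5735 ≤ 5902 < 5922), so the first above is n = 63, value 5922.

5922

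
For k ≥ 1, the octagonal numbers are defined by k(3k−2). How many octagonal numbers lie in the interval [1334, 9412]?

35

The n-th octagonal number is n(3n−2).
Smallest index with value ≥ 1334: n = 22 (giving 1408).
Largest index with value ≤ 9412: n = 56 (giving 9296).
Indices 22 through 56: 35 terms.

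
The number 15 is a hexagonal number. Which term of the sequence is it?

3

Set n(2n−1) = 15, giving 2n² − n − 15 = 0.
The discriminant is 1 + 8·15 = 121, and √121 = 11.
So n = (1 + 11) / 4 = 12/4 = 3.
Check: 3·(2·3 − 1) = 15. ✓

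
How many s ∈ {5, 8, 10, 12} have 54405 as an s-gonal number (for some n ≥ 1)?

s = 5: P(5, 190) = 54055 and P(5, 191) = 54626; 54405 is not s-gonal.
s = 8: P(8, 135) = 54405. ✓
s = 10: P(10, 117) = 54405. ✓
s = 12: P(12, 104) = 53664 and P(12, 105) = 54705; 54405 is not s-gonal.
Hits: s ∈ {8, 10} → 2.

2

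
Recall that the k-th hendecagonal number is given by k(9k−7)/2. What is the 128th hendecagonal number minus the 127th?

1144

Consecutive hendecagonal numbers differ by 9n − 8: here 9·128 − 8 = 1144.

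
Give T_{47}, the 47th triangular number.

The 47th triangular number is n(n+1)/2 with n = 47.
47·48/2 = 2256/2 = 1128.

1128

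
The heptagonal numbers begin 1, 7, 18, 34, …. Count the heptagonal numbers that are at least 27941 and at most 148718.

The n-th heptagonal number is n(5n−3)/2.
Smallest index with value ≥ 27941: n = 107 (giving 28462).
Largest index with value ≤ 148718: n = 244 (giving 148474).
Indices 107 through 244: 138 terms.

138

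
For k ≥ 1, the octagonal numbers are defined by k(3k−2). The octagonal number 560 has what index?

14

Set n(3n−2) = 560, giving 3n² − 2n − 560 = 0.
So n = (2 + 82) / 6 = 84/6 = 14.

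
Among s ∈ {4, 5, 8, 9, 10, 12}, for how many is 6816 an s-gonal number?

s = 4: P(4, 82) = 6724 and P(4, 83) = 6889; 6816 is not s-gonal.
s = 5: P(5, 67) = 6700 and P(5, 68) = 6902; 6816 is not s-gonal.
s = 8: P(8, 48) = 6816. ✓
s = 9: P(9, 44) = 6666 and P(9, 45) = 6975; 6816 is not s-gonal.
s = 10: P(10, 41) = 6601 and P(10, 42) = 6930; 6816 is not s-gonal.
s = 12: P(12, 37) = 6697 and P(12, 38) = 7068; 6816 is not s-gonal.
Hits: s ∈ {8} → 1.

1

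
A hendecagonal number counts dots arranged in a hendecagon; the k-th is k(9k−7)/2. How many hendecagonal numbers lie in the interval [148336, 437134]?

131

The n-th hendecagonal number is n(9n−7)/2.
Smallest index with value ≥ 148336: n = 182 (giving 148421).
Largest index with value ≤ 437134: n = 312 (giving 436956).
Indices 182 through 312: 131 terms.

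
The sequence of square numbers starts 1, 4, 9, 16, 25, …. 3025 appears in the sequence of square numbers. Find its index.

We need n² = 3025, so n = √3025 = 55.
Check: 55² = 3025. ✓

55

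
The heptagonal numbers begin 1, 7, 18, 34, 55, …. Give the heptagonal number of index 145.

52345

The 145th heptagonal number is n(5n−3)/2 with n = 145.
145·(5·145 − 3)/2 = 145·722/2 = 145·361 = 52345.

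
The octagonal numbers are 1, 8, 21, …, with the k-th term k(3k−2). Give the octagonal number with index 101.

30401

The 101st octagonal number is n(3n−2) with n = 101.
101·(3·101 − 2) = 101·301 = 30401.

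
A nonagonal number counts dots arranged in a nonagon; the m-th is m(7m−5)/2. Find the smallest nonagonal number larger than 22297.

22761

Solve n(7n−5)/2 > 22297 for integer n.
The largest n with value ≤ 22297 is 80 (since 22200 ≤ 22297 < 22761), so the first above is n = 81, value 22761.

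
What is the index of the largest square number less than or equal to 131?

Solve n² ≤ 131 for integer n.
n = 11 gives 121 ≤ 131, while n = 12 gives 144 > 131; so the answer is index 11.

11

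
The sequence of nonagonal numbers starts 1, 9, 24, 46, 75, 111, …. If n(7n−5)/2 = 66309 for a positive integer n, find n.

Set n(7n−5)/2 = 66309, giving 7n² − 5n − 132618 = 0.
The discriminant is 25 + 56·66309 = 3713329, and √3713329 = 1927.
So n = (5 + 1927) / 14 = 1932/14 = 138.
Check: 138·(7·138 − 5)/2 = 66309. ✓

138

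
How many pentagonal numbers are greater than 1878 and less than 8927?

42

The n-th pentagonal number is n(3n−1)/2.
Smallest index with value > 1878: n = 36 (giving 1926).
Largest index with value < 8927: n = 77 (giving 8855).
Indices 36 through 77: 42 terms.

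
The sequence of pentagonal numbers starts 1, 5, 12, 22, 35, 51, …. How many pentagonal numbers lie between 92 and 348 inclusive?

8

The n-th pentagonal number is n(3n−1)/2.
Smallest index with value ≥ 92: n = 8 (giving 92).
Largest index with value ≤ 348: n = 15 (giving 330).
Indices 8 through 15: 8 terms.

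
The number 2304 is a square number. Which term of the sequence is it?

48

We need n² = 2304, so n = √2304 = 48.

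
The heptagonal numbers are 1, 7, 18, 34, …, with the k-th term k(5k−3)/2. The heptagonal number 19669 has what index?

89

Set n(5n−3)/2 = 19669, giving 5n² − 3n − 39338 = 0.
The discriminant is 9 + 40·19669 = 786769, and √786769 = 887.
So n = (3 + 887) / 10 = 890/10 = 89.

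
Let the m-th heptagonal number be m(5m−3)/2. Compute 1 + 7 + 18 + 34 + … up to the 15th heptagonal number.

Σ i(5i−3)/2 = (5Σi² − 3Σi) / 2 over i = 1..15.
Σi = 120 and Σi² = 1240.
(5·1240 − 3·120) / 2 = 5840/2 = 2920.

2920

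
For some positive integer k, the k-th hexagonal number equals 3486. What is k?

42

Set n(2n−1) = 3486, giving 2n² − n − 3486 = 0.
The discriminant is 1 + 8·3486 = 27889, and √27889 = 167.
So n = (1 + 167) / 4 = 168/4 = 42.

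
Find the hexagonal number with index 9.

The 9th hexagonal number is n(2n−1) with n = 9.
9·(2·9 − 1) = 9·17 = 153.

153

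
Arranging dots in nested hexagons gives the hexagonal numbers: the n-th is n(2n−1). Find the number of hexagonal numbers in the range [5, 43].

3

The n-th hexagonal number is n(2n−1).
Smallest index with value ≥ 5: n = 2 (giving 6).
Largest index with value ≤ 43: n = 4 (giving 28).
Indices 2 through 4: 3 terms.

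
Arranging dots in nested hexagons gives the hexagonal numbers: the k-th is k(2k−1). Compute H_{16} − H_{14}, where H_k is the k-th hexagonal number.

16·(2·16 − 1) = 496 and 14·(2·14 − 1) = 378.
Difference: 496 − 378 = 118.

118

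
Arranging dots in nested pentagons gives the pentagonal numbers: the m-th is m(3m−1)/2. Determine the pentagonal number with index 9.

117

The 9th pentagonal number is n(3n−1)/2 with n = 9.
9·(3·9 − 1)/2 = 9·26/2 = 9·13 = 117.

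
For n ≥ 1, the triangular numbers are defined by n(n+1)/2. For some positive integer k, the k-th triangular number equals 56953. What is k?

Set n(n+1)/2 = 56953, giving n² + n − 113906 = 0.
So n = (-1 + 675) / 2 = 674/2 = 337.

337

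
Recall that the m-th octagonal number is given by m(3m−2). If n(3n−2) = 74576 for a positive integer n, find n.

Set n(3n−2) = 74576, giving 3n² − 2n − 74576 = 0.
So n = (2 + 946) / 6 = 948/6 = 158.

158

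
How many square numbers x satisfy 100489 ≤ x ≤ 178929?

The n-th square number is n².
Smallest index with value ≥ 100489: n = 317 (giving 100489).
Largest index with value ≤ 178929: n = 423 (giving 178929).
Indices 317 through 423: 107 terms.

107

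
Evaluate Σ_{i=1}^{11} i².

Σ_{i=1}^{11} i² = 11·12·23/6 = 506.

506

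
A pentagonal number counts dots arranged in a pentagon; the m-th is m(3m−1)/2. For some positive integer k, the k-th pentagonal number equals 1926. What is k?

36

Set n(3n−1)/2 = 1926, giving 3n² − n − 3852 = 0.
The discriminant is 1 + 24·1926 = 46225, and √46225 = 215.
So n = (1 + 215) / 6 = 216/6 = 36.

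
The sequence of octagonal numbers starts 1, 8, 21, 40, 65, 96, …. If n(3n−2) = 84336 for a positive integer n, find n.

Set n(3n−2) = 84336, giving 3n² − 2n − 84336 = 0.
The discriminant is 4 + 12·84336 = 1012036, and √1012036 = 1006.
So n = (2 + 1006) / 6 = 1008/6 = 168.

168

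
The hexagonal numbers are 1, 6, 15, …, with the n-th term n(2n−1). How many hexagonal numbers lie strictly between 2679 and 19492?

62

The n-th hexagonal number is n(2n−1).
Smallest index with value > 2679: n = 37 (giving 2701).
Largest index with value < 19492: n = 98 (giving 19110).
Indices 37 through 98: 62 terms.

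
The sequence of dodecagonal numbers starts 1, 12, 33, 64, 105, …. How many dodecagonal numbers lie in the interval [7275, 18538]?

The n-th dodecagonal number is n(5n−4).
Smallest index with value ≥ 7275: n = 39 (giving 7449).
Largest index with value ≤ 18538: n = 61 (giving 18361).
Indices 39 through 61: 23 terms.

23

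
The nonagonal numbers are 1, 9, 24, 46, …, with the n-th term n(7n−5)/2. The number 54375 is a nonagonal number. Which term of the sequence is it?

Set n(7n−5)/2 = 54375, giving 7n² − 5n − 108750 = 0.
The discriminant is 25 + 56·54375 = 3045025, and √3045025 = 1745.
So n = (5 + 1745) / 14 = 1750/14 = 125.

125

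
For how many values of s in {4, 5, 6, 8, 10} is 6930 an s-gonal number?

s = 4: P(4, 83) = 6889 and P(4, 84) = 7056; 6930 is not s-gonal.
s = 5: P(5, 68) = 6902 and P(5, 69) = 7107; 6930 is not s-gonal.
s = 6: P(6, 59) = 6903 and P(6, 60) = 7140; 6930 is not s-gonal.
s = 8: P(8, 48) = 6816 and P(8, 49) = 7105; 6930 is not s-gonal.
s = 10: P(10, 42) = 6930. ✓
Hits: s ∈ {10} → 1.

1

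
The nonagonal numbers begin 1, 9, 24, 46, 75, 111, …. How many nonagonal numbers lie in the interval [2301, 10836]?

The n-th nonagonal number is n(7n−5)/2.
Smallest index with value ≥ 2301: n = 26 (giving 2301).
Largest index with value ≤ 10836: n = 56 (giving 10836).
Indices 26 through 56: 31 terms.

31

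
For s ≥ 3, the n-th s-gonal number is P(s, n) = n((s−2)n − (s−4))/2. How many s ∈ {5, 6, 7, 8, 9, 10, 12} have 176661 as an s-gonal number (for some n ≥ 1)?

1

s = 5: P(5, 343) = 176302 and P(5, 344) = 177332; 176661 is not s-gonal.
s = 6: P(6, 297) = 176121 and P(6, 298) = 177310; 176661 is not s-gonal.
s = 7: P(7, 266) = 176491 and P(7, 267) = 177822; 176661 is not s-gonal.
s = 8: P(8, 243) = 176661. ✓
s = 9: P(9, 225) = 176625 and P(9, 226) = 178201; 176661 is not s-gonal.
s = 10: P(10, 210) = 175770 and P(10, 211) = 177451; 176661 is not s-gonal.
s = 12: P(12, 188) = 175968 and P(12, 189) = 177849; 176661 is not s-gonal.
Hits: s ∈ {8} → 1.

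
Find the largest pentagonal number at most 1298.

1247

Solve n(3n−1)/2 ≤ 1298 for integer n.
n = 29 gives 1247 ≤ 1298, while n = 30 gives 1335 > 1298; so the answer is 1247.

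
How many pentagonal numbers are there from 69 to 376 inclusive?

10

The n-th pentagonal number is n(3n−1)/2.
Smallest index with value ≥ 69: n = 7 (giving 70).
Largest index with value ≤ 376: n = 16 (giving 376).
Indices 7 through 16: 10 terms.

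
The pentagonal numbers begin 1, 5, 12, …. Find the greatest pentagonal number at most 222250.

Solve n(3n−1)/2 ≤ 222250 for integer n.
n = 385 gives 222145 ≤ 222250, while n = 386 gives 223301 > 222250; so the answer is 222145.

222145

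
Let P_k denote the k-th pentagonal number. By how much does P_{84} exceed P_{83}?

Consecutive pentagonal numbers differ by 3n − 2: here 3·84 − 2 = 250.

250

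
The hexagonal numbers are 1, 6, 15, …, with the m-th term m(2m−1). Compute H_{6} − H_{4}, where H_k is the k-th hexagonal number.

38

6·(2·6 − 1) = 66 and 4·(2·4 − 1) = 28.
Difference: 66 − 28 = 38.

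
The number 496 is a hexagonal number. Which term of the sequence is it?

16

Set n(2n−1) = 496, giving 2n² − n − 496 = 0.
The discriminant is 1 + 8·496 = 3969, and √3969 = 63.
So n = (1 + 63) / 4 = 64/4 = 16.
Check: 16·(2·16 − 1) = 496. ✓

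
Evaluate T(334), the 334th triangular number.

55945

The 334th triangular number is n(n+1)/2 with n = 334.
334·335/2 = 111890/2 = 55945.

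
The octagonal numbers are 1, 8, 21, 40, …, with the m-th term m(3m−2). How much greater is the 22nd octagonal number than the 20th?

248

22·(3·22 − 2) = 1408 and 20·(3·20 − 2) = 1160.
Difference: 1408 − 1160 = 248.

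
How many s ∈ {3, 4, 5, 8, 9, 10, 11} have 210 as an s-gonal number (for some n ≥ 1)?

s = 3: P(3, 20) = 210. ✓
s = 4: P(4, 14) = 196 and P(4, 15) = 225; 210 is not s-gonal.
s = 5: P(5, 12) = 210. ✓
s = 8: P(8, 8) = 176 and P(8, 9) = 225; 210 is not s-gonal.
s = 9: P(9, 8) = 204 and P(9, 9) = 261; 210 is not s-gonal.
s = 10: P(10, 7) = 175 and P(10, 8) = 232; 210 is not s-gonal.
s = 11: P(11, 7) = 196 and P(11, 8) = 260; 210 is not s-gonal.
Hits: s ∈ {3, 5} → 2.

2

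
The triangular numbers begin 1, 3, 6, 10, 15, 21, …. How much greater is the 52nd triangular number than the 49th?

153

52·53/2 = 1378 and 49·50/2 = 1225.
Difference: 1378 − 1225 = 153.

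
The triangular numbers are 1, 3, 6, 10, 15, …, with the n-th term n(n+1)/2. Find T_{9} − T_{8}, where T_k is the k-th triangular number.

9

Consecutive triangular numbers differ by n: T_{9} − T_{8} = 9.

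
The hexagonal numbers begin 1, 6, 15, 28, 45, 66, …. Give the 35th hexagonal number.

2415

The 35th hexagonal number is n(2n−1) with n = 35.
35·(2·35 − 1) = 35·69 = 2415.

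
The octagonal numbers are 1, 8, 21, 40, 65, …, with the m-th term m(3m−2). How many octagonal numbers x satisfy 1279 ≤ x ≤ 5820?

24

The n-th octagonal number is n(3n−2).
Smallest index with value ≥ 1279: n = 21 (giving 1281).
Largest index with value ≤ 5820: n = 44 (giving 5720).
Indices 21 through 44: 24 terms.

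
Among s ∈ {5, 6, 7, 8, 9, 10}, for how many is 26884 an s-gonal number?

2

s = 5: P(5, 134) = 26867 and P(5, 135) = 27270; 26884 is not s-gonal.
s = 6: P(6, 116) = 26796 and P(6, 117) = 27261; 26884 is not s-gonal.
s = 7: P(7, 104) = 26884. ✓
s = 8: P(8, 94) = 26320 and P(8, 95) = 26885; 26884 is not s-gonal.
s = 9: P(9, 88) = 26884. ✓
s = 10: P(10, 82) = 26650 and P(10, 83) = 27307; 26884 is not s-gonal.
Hits: s ∈ {7, 9} → 2.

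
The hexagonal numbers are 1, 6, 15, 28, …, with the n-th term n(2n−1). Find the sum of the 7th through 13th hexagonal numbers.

Σ i(2i−1) = 2Σi² − Σi over i = 7..13.
Σi = 91 − 21 = 70 and Σi² = 819 − 91 = 728.
2·728 − 1·70 = 1386.

1386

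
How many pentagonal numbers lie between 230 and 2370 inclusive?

The n-th pentagonal number is n(3n−1)/2.
Smallest index with value ≥ 230: n = 13 (giving 247).
Largest index with value ≤ 2370: n = 39 (giving 2262).
Indices 13 through 39: 27 terms.

27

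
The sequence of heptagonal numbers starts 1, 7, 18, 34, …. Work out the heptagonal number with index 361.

The 361st heptagonal number is n(5n−3)/2 with n = 361.
361·(5·361 − 3)/2 = 361·1802/2 = 361·901 = 325261.

325261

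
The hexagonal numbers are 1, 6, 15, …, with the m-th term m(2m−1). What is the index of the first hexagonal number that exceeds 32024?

127

Solve n(2n−1) > 32024 for integer n.
The largest n with value ≤ 32024 is 126 (since 31626 ≤ 32024 < 32131), so the first above is n = 127, value 32131.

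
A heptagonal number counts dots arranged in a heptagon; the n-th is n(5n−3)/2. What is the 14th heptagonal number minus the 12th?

14·(5·14 − 3)/2 = 469 and 12·(5·12 − 3)/2 = 342.
Difference: 469 − 342 = 127.

127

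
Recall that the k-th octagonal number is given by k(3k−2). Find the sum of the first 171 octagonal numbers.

5014746

Σ i(3i−2) = 3Σi² − 2Σi over i = 1..171.
Σi = 14706 and Σi² = 1681386.
3·1681386 − 2·14706 = 5014746.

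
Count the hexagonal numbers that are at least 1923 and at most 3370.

10

The n-th hexagonal number is n(2n−1).
Smallest index with value ≥ 1923: n = 32 (giving 2016).
Largest index with value ≤ 3370: n = 41 (giving 3321).
Indices 32 through 41: 10 terms.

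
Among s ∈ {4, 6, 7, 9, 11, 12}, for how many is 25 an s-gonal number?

s = 4: P(4, 5) = 25. ✓
s = 6: P(6, 3) = 15 and P(6, 4) = 28; 25 is not s-gonal.
s = 7: P(7, 3) = 18 and P(7, 4) = 34; 25 is not s-gonal.
s = 9: P(9, 3) = 24 and P(9, 4) = 46; 25 is not s-gonal.
s = 11: P(11, 2) = 11 and P(11, 3) = 30; 25 is not s-gonal.
s = 12: P(12, 2) = 12 and P(12, 3) = 33; 25 is not s-gonal.
Hits: s ∈ {4} → 1.

1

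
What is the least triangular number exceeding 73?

Solve n(n+1)/2 > 73 for integer n.
The largest n with value ≤ 73 is 11 (since 66 ≤ 73 < 78), so the first above is n = 12, value 78.

78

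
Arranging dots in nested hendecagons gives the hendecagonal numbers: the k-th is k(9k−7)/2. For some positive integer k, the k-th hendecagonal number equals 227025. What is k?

Set n(9n−7)/2 = 227025, giving 9n² − 7n − 454050 = 0.
So n = (7 + 4043) / 18 = 4050/18 = 225.

225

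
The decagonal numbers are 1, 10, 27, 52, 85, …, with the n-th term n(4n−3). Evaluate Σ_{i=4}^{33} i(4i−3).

Σ i(4i−3) = 4Σi² − 3Σi over i = 4..33.
Σi = 561 − 6 = 555 and Σi² = 12529 − 14 = 12515.
4·12515 − 3·555 = 48395.

48395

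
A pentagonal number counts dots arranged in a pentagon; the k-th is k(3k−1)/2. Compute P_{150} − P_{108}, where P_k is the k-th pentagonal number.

16233

150·(3·150 − 1)/2 = 33675 and 108·(3·108 − 1)/2 = 17442.
Difference: 33675 − 17442 = 16233.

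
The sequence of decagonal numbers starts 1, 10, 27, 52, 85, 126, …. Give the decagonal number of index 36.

The 36th decagonal number is n(4n−3) with n = 36.
36·(4·36 − 3) = 36·141 = 5076.

5076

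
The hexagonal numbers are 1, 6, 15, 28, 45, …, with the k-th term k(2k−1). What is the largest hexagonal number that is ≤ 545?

Solve n(2n−1) ≤ 545 for integer n.
n = 16 gives 496 ≤ 545, while n = 17 gives 561 > 545; so the answer is 496.

496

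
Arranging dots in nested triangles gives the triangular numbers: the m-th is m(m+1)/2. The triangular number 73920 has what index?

384

Set n(n+1)/2 = 73920, giving n² + n − 147840 = 0.
The discriminant is 1 + 8·73920 = 591361, and √591361 = 769.
So n = (-1 + 769) / 2 = 768/2 = 384.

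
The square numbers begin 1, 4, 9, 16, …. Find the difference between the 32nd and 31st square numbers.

63

n² − (n−1)² = 2n − 1, so 32² − 31² = 2·32 − 1 = 63.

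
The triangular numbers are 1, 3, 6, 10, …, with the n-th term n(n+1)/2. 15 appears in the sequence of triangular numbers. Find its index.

5

Set n(n+1)/2 = 15, giving n² + n − 30 = 0.
The discriminant is 1 + 8·15 = 121, and √121 = 11.
So n = (-1 + 11) / 2 = 10/2 = 5.
Check: 5·6/2 = 15. ✓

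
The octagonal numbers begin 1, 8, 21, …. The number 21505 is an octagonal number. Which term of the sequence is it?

85

Set n(3n−2) = 21505, giving 3n² − 2n − 21505 = 0.
The discriminant is 4 + 12·21505 = 258064, and √258064 = 508.
So n = (2 + 508) / 6 = 510/6 = 85.
Check: 85·(3·85 − 2) = 21505. ✓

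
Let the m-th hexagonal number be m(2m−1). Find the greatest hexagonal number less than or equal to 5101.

Solve n(2n−1) ≤ 5101 for integer n.
n = 50 gives 4950 ≤ 5101, while n = 51 gives 5151 > 5101; so the answer is 4950.

4950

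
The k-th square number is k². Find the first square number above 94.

Solve n² > 94 for integer n.
The largest n with value ≤ 94 is 9 (since 81 ≤ 94 < 100), so the first above is n = 10, value 100.

100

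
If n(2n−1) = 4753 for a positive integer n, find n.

Set n(2n−1) = 4753, giving 2n² − n − 4753 = 0.
The discriminant is 1 + 8·4753 = 38025, and √38025 = 195.
So n = (1 + 195) / 4 = 196/4 = 49.
Check: 49·(2·49 − 1) = 4753. ✓

49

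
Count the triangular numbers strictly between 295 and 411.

The n-th triangular number is n(n+1)/2.
Smallest index with value > 295: n = 24 (giving 300).
Largest index with value < 411: n = 28 (giving 406).
Indices 24 through 28: 5 terms.

5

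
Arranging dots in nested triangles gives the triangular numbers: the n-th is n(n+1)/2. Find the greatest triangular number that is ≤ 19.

Solve n(n+1)/2 ≤ 19 for integer n.
n = 5 gives 15 ≤ 19, while n = 6 gives 21 > 19; so the answer is 15.

15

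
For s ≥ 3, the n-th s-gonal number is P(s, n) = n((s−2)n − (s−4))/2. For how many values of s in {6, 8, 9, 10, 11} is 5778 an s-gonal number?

1

s = 6: P(6, 54) = 5778. ✓
s = 8: P(8, 44) = 5720 and P(8, 45) = 5985; 5778 is not s-gonal.
s = 9: P(9, 40) = 5500 and P(9, 41) = 5781; 5778 is not s-gonal.
s = 10: P(10, 38) = 5662 and P(10, 39) = 5967; 5778 is not s-gonal.
s = 11: P(11, 36) = 5706 and P(11, 37) = 6031; 5778 is not s-gonal.
Hits: s ∈ {6} → 1.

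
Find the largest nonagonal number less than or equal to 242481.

241434

Solve n(7n−5)/2 ≤ 242481 for integer n.
n = 263 gives 241434 ≤ 242481, while n = 264 gives 243276 > 242481; so the answer is 241434.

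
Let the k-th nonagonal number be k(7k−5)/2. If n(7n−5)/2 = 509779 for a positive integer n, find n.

Set n(7n−5)/2 = 509779, giving 7n² − 5n − 1019558 = 0.
So n = (5 + 5343) / 14 = 5348/14 = 382.
Check: 382·(7·382 − 5)/2 = 509779. ✓

382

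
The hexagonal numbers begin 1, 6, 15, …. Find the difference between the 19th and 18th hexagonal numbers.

73

Consecutive hexagonal numbers differ by 4n − 3: here 4·19 − 3 = 73.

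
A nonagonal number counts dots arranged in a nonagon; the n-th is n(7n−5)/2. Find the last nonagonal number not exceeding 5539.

5500

Solve n(7n−5)/2 ≤ 5539 for integer n.
n = 40 gives 5500 ≤ 5539, while n = 41 gives 5781 > 5539; so the answer is 5500.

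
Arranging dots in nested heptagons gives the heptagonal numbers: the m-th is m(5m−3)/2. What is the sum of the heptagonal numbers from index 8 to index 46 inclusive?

81848

Σ i(5i−3)/2 = (5Σi² − 3Σi) / 2 over i = 8..46.
Σi = 1081 − 28 = 1053 and Σi² = 33511 − 140 = 33371.
(5·33371 − 3·1053) / 2 = 163696/2 = 81848.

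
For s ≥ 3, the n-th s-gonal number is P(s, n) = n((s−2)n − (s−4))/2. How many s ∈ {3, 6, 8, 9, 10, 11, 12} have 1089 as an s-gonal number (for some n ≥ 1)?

1

s = 3: P(3, 46) = 1081 and P(3, 47) = 1128; 1089 is not s-gonal.
s = 6: P(6, 23) = 1035 and P(6, 24) = 1128; 1089 is not s-gonal.
s = 8: P(8, 19) = 1045 and P(8, 20) = 1160; 1089 is not s-gonal.
s = 9: P(9, 18) = 1089. ✓
s = 10: P(10, 16) = 976 and P(10, 17) = 1105; 1089 is not s-gonal.
s = 11: P(11, 15) = 960 and P(11, 16) = 1096; 1089 is not s-gonal.
s = 12: P(12, 15) = 1065 and P(12, 16) = 1216; 1089 is not s-gonal.
Hits: s ∈ {9} → 1.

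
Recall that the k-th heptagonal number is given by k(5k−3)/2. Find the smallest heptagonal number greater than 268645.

Solve n(5n−3)/2 > 268645 for integer n.
The largest n with value ≤ 268645 is 328 (since 268468 ≤ 268645 < 270109), so the first above is n = 329, value 270109.

270109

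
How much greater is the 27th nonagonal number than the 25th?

27·(7·27 − 5)/2 = 2484 and 25·(7·25 − 5)/2 = 2125.
Difference: 2484 − 2125 = 359.

359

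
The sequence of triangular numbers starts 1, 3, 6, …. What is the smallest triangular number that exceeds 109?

Solve n(n+1)/2 > 109 for integer n.
The largest n with value ≤ 109 is 14 (since 105 ≤ 109 < 120), so the first above is n = 15, value 120.

120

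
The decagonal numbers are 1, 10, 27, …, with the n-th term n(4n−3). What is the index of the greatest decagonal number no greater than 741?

Solve n(4n−3) ≤ 741 for integer n.
n = 13 gives 637 ≤ 741, while n = 14 gives 742 > 741; so the answer is index 13.

13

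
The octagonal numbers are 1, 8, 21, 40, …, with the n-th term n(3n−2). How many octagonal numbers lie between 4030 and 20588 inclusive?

The n-th octagonal number is n(3n−2).
Smallest index with value ≥ 4030: n = 37 (giving 4033).
Largest index with value ≤ 20588: n = 83 (giving 20501).
Indices 37 through 83: 47 terms.

47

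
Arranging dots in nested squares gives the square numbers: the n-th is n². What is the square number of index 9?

9² = 81.

81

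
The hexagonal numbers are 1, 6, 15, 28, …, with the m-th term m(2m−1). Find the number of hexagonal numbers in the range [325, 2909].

26

The n-th hexagonal number is n(2n−1).
Smallest index with value ≥ 325: n = 13 (giving 325).
Largest index with value ≤ 2909: n = 38 (giving 2850).
Indices 13 through 38: 26 terms.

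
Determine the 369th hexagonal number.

369·(2·369 − 1) = 369·737 = 271953.

271953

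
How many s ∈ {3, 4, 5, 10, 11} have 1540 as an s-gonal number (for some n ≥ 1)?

2

s = 3: P(3, 55) = 1540. ✓
s = 4: P(4, 39) = 1521 and P(4, 40) = 1600; 1540 is not s-gonal.
s = 5: P(5, 32) = 1520 and P(5, 33) = 1617; 1540 is not s-gonal.
s = 10: P(10, 20) = 1540. ✓
s = 11: P(11, 18) = 1395 and P(11, 19) = 1558; 1540 is not s-gonal.
Hits: s ∈ {3, 10} → 2.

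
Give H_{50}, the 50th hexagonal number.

The 50th hexagonal number is n(2n−1) with n = 50.
50·(2·50 − 1) = 50·99 = 4950.

4950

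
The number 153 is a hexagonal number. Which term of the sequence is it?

Set n(2n−1) = 153, giving 2n² − n − 153 = 0.
So n = (1 + 35) / 4 = 36/4 = 9.

9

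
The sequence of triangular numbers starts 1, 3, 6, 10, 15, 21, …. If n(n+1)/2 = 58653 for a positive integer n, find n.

342

Set n(n+1)/2 = 58653, giving n² + n − 117306 = 0.
So n = (-1 + 685) / 2 = 684/2 = 342.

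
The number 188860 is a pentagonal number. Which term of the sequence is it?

Set n(3n−1)/2 = 188860, giving 3n² − n − 377720 = 0.
So n = (1 + 2129) / 6 = 2130/6 = 355.

355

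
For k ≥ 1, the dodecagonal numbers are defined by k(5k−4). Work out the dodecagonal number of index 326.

The 326th dodecagonal number is n(5n−4) with n = 326.
326·(5·326 − 4) = 326·1626 = 530076.

530076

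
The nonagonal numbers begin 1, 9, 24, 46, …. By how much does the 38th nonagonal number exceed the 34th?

38·(7·38 − 5)/2 = 4959 and 34·(7·34 − 5)/2 = 3961.
Difference: 4959 − 3961 = 998.

998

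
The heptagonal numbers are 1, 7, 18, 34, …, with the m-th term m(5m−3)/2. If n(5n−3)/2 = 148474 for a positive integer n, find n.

244

Set n(5n−3)/2 = 148474, giving 5n² − 3n − 296948 = 0.
The discriminant is 9 + 40·148474 = 5938969, and √5938969 = 2437.
So n = (3 + 2437) / 10 = 2440/10 = 244.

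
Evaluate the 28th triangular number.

The 28th triangular number is n(n+1)/2 with n = 28.
28·29/2 = 812/2 = 406.

406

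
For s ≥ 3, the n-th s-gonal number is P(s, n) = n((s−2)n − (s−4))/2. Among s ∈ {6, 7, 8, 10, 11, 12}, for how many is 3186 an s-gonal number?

s = 6: P(6, 40) = 3160 and P(6, 41) = 3321; 3186 is not s-gonal.
s = 7: P(7, 36) = 3186. ✓
s = 8: P(8, 32) = 3008 and P(8, 33) = 3201; 3186 is not s-gonal.
s = 10: P(10, 28) = 3052 and P(10, 29) = 3277; 3186 is not s-gonal.
s = 11: P(11, 27) = 3186. ✓
s = 12: P(12, 25) = 3025 and P(12, 26) = 3276; 3186 is not s-gonal.
Hits: s ∈ {7, 11} → 2.

2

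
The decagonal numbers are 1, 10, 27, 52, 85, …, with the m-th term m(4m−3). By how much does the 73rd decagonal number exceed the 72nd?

Consecutive decagonal numbers differ by 8n − 7: here 8·73 − 7 = 577.

577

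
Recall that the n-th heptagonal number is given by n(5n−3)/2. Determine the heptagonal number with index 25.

The 25th heptagonal number is n(5n−3)/2 with n = 25.
25·(5·25 − 3)/2 = 25·122/2 = 25·61 = 1525.

1525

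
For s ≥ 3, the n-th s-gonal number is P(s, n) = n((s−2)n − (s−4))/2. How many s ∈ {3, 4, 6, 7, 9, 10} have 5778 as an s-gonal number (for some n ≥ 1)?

s = 3: P(3, 107) = 5778. ✓
s = 4: P(4, 76) = 5776 and P(4, 77) = 5929; 5778 is not s-gonal.
s = 6: P(6, 54) = 5778. ✓
s = 7: P(7, 48) = 5688 and P(7, 49) = 5929; 5778 is not s-gonal.
s = 9: P(9, 40) = 5500 and P(9, 41) = 5781; 5778 is not s-gonal.
s = 10: P(10, 38) = 5662 and P(10, 39) = 5967; 5778 is not s-gonal.
Hits: s ∈ {3, 6} → 2.

2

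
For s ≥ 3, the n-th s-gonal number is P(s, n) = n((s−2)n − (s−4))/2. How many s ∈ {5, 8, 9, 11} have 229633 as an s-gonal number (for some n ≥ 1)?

s = 5: P(5, 391) = 229126 and P(5, 392) = 230300; 229633 is not s-gonal.
s = 8: P(8, 277) = 229633. ✓
s = 9: P(9, 256) = 228736 and P(9, 257) = 230529; 229633 is not s-gonal.
s = 11: P(11, 226) = 229051 and P(11, 227) = 231086; 229633 is not s-gonal.
Hits: s ∈ {8} → 1.

1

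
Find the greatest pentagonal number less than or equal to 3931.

Solve n(3n−1)/2 ≤ 3931 for integer n.
n = 51 gives 3876 ≤ 3931, while n = 52 gives 4030 > 3931; so the answer is 3876.

3876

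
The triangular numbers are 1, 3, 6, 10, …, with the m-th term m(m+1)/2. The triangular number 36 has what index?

Set n(n+1)/2 = 36, giving n² + n − 72 = 0.
So n = (-1 + 17) / 2 = 16/2 = 8.
Check: 8·9/2 = 36. ✓

8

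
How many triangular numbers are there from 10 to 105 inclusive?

11

The n-th triangular number is n(n+1)/2.
Smallest index with value ≥ 10: n = 4 (giving 10).
Largest index with value ≤ 105: n = 14 (giving 105).
Indices 4 through 14: 11 terms.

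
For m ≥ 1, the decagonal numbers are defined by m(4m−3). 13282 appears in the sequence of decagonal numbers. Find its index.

Set n(4n−3) = 13282, giving 4n² − 3n − 13282 = 0.
The discriminant is 9 + 16·13282 = 212521, and √212521 = 461.
So n = (3 + 461) / 8 = 464/8 = 58.

58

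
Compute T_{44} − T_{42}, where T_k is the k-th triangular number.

44·45/2 = 990 and 42·43/2 = 903.
Difference: 990 − 903 = 87.

87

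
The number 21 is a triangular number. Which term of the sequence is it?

Set n(n+1)/2 = 21, giving n² + n − 42 = 0.
So n = (-1 + 13) / 2 = 12/2 = 6.

6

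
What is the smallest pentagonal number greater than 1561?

Solve n(3n−1)/2 > 1561 for integer n.
The largest n with value ≤ 1561 is 32 (since 1520 ≤ 1561 < 1617), so the first above is n = 33, value 1617.

1617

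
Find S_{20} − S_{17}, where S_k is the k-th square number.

20² = 400 and 17² = 289.
Difference: 400 − 289 = 111.

111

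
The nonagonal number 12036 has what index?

59

Set n(7n−5)/2 = 12036, giving 7n² − 5n − 24072 = 0.
The discriminant is 25 + 56·12036 = 674041, and √674041 = 821.
So n = (5 + 821) / 14 = 826/14 = 59.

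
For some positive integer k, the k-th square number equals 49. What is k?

We need n² = 49, so n = √49 = 7.
Check: 7² = 49. ✓

7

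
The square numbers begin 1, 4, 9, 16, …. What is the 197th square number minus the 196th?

393

n² − (n−1)² = 2n − 1, so 197² − 196² = 2·197 − 1 = 393.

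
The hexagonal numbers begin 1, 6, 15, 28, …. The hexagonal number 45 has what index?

5

Set n(2n−1) = 45, giving 2n² − n − 45 = 0.
The discriminant is 1 + 8·45 = 361, and √361 = 19.
So n = (1 + 19) / 4 = 20/4 = 5.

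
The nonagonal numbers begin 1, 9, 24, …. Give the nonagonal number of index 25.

The 25th nonagonal number is n(7n−5)/2 with n = 25.
25·(7·25 − 5)/2 = 25·170/2 = 25·85 = 2125.

2125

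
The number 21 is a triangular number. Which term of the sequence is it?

Set n(n+1)/2 = 21, giving n² + n − 42 = 0.
The discriminant is 1 + 8·21 = 169, and √169 = 13.
So n = (-1 + 13) / 2 = 12/2 = 6.
Check: 6·7/2 = 21. ✓

6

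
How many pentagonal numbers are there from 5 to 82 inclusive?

The n-th pentagonal number is n(3n−1)/2.
Smallest index with value ≥ 5: n = 2 (giving 5).
Largest index with value ≤ 82: n = 7 (giving 70).
Indices 2 through 7: 6 terms.

6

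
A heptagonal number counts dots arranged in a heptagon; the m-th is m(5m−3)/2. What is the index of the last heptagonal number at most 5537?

Solve n(5n−3)/2 ≤ 5537 for integer n.
n = 47 gives 5452 ≤ 5537, while n = 48 gives 5688 > 5537; so the answer is index 47.

47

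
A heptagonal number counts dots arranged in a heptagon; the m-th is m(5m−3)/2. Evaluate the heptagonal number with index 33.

2673

33·(5·33 − 3)/2 = 33·162/2 = 33·81 = 2673.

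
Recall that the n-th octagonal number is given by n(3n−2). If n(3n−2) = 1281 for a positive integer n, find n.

Set n(3n−2) = 1281, giving 3n² − 2n − 1281 = 0.
The discriminant is 4 + 12·1281 = 15376, and √15376 = 124.
So n = (2 + 124) / 6 = 126/6 = 21.

21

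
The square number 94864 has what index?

308

We need n² = 94864, so n = √94864 = 308.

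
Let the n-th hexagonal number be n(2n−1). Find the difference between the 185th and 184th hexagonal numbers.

737

Consecutive hexagonal numbers differ by 4n − 3: here 4·185 − 3 = 737.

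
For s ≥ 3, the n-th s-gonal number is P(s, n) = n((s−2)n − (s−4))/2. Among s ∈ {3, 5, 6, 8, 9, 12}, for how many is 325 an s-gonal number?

s = 3: P(3, 25) = 325. ✓
s = 5: P(5, 14) = 287 and P(5, 15) = 330; 325 is not s-gonal.
s = 6: P(6, 13) = 325. ✓
s = 8: P(8, 10) = 280 and P(8, 11) = 341; 325 is not s-gonal.
s = 9: P(9, 10) = 325. ✓
s = 12: P(12, 8) = 288 and P(12, 9) = 369; 325 is not s-gonal.
Hits: s ∈ {3, 6, 9} → 3.

3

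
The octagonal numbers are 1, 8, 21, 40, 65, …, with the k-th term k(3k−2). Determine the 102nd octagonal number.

31008

The 102nd octagonal number is n(3n−2) with n = 102.
102·(3·102 − 2) = 102·304 = 31008.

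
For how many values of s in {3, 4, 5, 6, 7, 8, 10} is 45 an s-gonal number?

s = 3: P(3, 9) = 45. ✓
s = 4: P(4, 6) = 36 and P(4, 7) = 49; 45 is not s-gonal.
s = 5: P(5, 5) = 35 and P(5, 6) = 51; 45 is not s-gonal.
s = 6: P(6, 5) = 45. ✓
s = 7: P(7, 4) = 34 and P(7, 5) = 55; 45 is not s-gonal.
s = 8: P(8, 4) = 40 and P(8, 5) = 65; 45 is not s-gonal.
s = 10: P(10, 3) = 27 and P(10, 4) = 52; 45 is not s-gonal.
Hits: s ∈ {3, 6} → 2.

2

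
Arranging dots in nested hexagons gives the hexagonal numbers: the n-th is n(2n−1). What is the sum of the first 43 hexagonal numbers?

53922

Σ i(2i−1) = 2Σi² − Σi over i = 1..43.
Σi = 946 and Σi² = 27434.
2·27434 − 1·946 = 53922.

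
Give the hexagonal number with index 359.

257403

The 359th hexagonal number is n(2n−1) with n = 359.
359·(2·359 − 1) = 359·717 = 257403.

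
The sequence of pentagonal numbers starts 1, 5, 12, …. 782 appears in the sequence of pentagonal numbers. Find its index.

Set n(3n−1)/2 = 782, giving 3n² − n − 1564 = 0.
The discriminant is 1 + 24·782 = 18769, and √18769 = 137.
So n = (1 + 137) / 6 = 138/6 = 23.
Check: 23·(3·23 − 1)/2 = 782. ✓

23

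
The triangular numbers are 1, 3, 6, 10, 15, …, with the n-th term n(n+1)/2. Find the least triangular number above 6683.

6786

Solve n(n+1)/2 > 6683 for integer n.
The largest n with value ≤ 6683 is 115 (since 6670 ≤ 6683 < 6786), so the first above is n = 116, value 6786.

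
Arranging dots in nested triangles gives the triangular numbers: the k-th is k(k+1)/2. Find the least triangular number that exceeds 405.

Solve n(n+1)/2 > 405 for integer n.
The largest n with value ≤ 405 is 27 (since 378 ≤ 405 < 406), so the first above is n = 28, value 406.

406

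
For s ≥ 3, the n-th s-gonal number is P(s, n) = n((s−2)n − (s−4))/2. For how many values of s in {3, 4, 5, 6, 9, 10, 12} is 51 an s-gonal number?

1

s = 3: P(3, 9) = 45 and P(3, 10) = 55; 51 is not s-gonal.
s = 4: P(4, 7) = 49 and P(4, 8) = 64; 51 is not s-gonal.
s = 5: P(5, 6) = 51. ✓
s = 6: P(6, 5) = 45 and P(6, 6) = 66; 51 is not s-gonal.
s = 9: P(9, 4) = 46 and P(9, 5) = 75; 51 is not s-gonal.
s = 10: P(10, 3) = 27 and P(10, 4) = 52; 51 is not s-gonal.
s = 12: P(12, 3) = 33 and P(12, 4) = 64; 51 is not s-gonal.
Hits: s ∈ {5} → 1.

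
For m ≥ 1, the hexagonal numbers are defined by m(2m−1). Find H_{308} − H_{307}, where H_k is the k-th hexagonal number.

1229

Consecutive hexagonal numbers differ by 4n − 3: here 4·308 − 3 = 1229.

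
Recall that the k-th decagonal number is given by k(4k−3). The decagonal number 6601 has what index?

41

Set n(4n−3) = 6601, giving 4n² − 3n − 6601 = 0.
So n = (3 + 325) / 8 = 328/8 = 41.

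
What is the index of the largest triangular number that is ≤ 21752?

Solve n(n+1)/2 ≤ 21752 for integer n.
n = 208 gives 21736 ≤ 21752, while n = 209 gives 21945 > 21752; so the answer is index 208.

208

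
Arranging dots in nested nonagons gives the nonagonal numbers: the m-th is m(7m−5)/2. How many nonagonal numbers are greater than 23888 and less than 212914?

164

The n-th nonagonal number is n(7n−5)/2.
Smallest index with value > 23888: n = 83 (giving 23904).
Largest index with value < 212914: n = 246 (giving 211191).
Indices 83 through 246: 164 terms.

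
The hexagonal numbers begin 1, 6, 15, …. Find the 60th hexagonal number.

7140

The 60th hexagonal number is n(2n−1) with n = 60.
60·(2·60 − 1) = 60·119 = 7140.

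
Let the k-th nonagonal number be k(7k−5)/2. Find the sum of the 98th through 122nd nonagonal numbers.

Σ i(7i−5)/2 = (7Σi² − 5Σi) / 2 over i = 98..122.
Σi = 7503 − 4753 = 2750 and Σi² = 612745 − 308945 = 303800.
(7·303800 − 5·2750) / 2 = 2112850/2 = 1056425.

1056425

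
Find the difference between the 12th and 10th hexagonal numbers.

12·(2·12 − 1) = 276 and 10·(2·10 − 1) = 190.
Difference: 276 − 190 = 86.

86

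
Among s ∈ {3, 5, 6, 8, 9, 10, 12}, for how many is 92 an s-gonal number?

1

s = 3: P(3, 13) = 91 and P(3, 14) = 105; 92 is not s-gonal.
s = 5: P(5, 8) = 92. ✓
s = 6: P(6, 7) = 91 and P(6, 8) = 120; 92 is not s-gonal.
s = 8: P(8, 5) = 65 and P(8, 6) = 96; 92 is not s-gonal.
s = 9: P(9, 5) = 75 and P(9, 6) = 111; 92 is not s-gonal.
s = 10: P(10, 5) = 85 and P(10, 6) = 126; 92 is not s-gonal.
s = 12: P(12, 4) = 64 and P(12, 5) = 105; 92 is not s-gonal.
Hits: s ∈ {5} → 1.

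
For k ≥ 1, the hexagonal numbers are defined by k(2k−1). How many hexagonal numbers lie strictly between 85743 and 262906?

155

The n-th hexagonal number is n(2n−1).
Smallest index with value > 85743: n = 208 (giving 86320).
Largest index with value < 262906: n = 362 (giving 261726).
Indices 208 through 362: 155 terms.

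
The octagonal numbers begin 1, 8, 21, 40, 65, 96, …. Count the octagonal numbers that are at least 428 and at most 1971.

The n-th octagonal number is n(3n−2).
Smallest index with value ≥ 428: n = 13 (giving 481).
Largest index with value ≤ 1971: n = 25 (giving 1825).
Indices 13 through 25: 13 terms.

13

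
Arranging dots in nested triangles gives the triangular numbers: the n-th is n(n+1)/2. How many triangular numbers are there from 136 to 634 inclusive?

The n-th triangular number is n(n+1)/2.
Smallest index with value ≥ 136: n = 16 (giving 136).
Largest index with value ≤ 634: n = 35 (giving 630).
Indices 16 through 35: 20 terms.

20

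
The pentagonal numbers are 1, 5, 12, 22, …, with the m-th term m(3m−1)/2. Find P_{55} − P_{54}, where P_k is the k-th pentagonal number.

Consecutive pentagonal numbers differ by 3n − 2: here 3·55 − 2 = 163.

163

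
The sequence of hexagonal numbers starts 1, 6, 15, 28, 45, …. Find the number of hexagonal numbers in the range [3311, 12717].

The n-th hexagonal number is n(2n−1).
Smallest index with value ≥ 3311: n = 41 (giving 3321).
Largest index with value ≤ 12717: n = 79 (giving 12403).
Indices 41 through 79: 39 terms.

39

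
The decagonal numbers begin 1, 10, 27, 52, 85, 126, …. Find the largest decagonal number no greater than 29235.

28645

Solve n(4n−3) ≤ 29235 for integer n.
n = 85 gives 28645 ≤ 29235, while n = 86 gives 29326 > 29235; so the answer is 28645.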